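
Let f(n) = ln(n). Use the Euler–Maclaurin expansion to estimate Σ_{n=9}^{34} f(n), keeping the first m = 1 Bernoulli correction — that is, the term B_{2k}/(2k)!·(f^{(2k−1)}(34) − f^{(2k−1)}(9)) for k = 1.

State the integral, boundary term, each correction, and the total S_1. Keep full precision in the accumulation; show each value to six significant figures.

Integral: ∫_9^34 ln(x) dx = 75.1212.
½[f(9) + f(34)] = ½[2.19722 + 3.52636] = 2.86179.
Integral + boundary = 77.9830.
Order-1 term: 1/12 · (0.0294118 − 0.111111) = -0.00680828.

S_1 ≈ 77.9762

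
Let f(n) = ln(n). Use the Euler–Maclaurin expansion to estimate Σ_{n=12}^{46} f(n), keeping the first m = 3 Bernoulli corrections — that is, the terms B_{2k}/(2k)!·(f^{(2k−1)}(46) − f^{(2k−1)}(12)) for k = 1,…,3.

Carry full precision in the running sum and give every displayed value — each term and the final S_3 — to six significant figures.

Integral: ∫_12^46 ln(x) dx = 112.299.
½[f(12) + f(46)] = ½[2.48491 + 3.82864] = 3.15677.
Running total after boundary: 115.455.
Order-1 term: 1/12 · (0.0217391 − 0.0833333) = -0.00513285.
Running total after k=1: 115.450.
Order-2 term: −1/720 · (2.05474e-05 − 0.00115741) = 1.57897e-06.
Running total after k=2: 115.450.
Order-3 term: 1/30240 · (1.16526e-07 − 9.64506e-05) = -3.18565e-09.

S_3 ≈ 115.450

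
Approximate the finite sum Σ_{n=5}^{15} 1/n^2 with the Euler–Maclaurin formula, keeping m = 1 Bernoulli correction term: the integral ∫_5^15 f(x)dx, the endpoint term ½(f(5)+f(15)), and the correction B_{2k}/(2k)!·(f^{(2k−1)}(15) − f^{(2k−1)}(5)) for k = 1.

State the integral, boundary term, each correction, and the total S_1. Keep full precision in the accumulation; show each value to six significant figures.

S_1 ≈ 0.156840

Integral: ∫_5^15 1/x^2 dx = 0.133333.
Boundary: ½(f(5) + f(15)) = ½(0.0400000 + 0.00444444) = 0.0222222.
So far: 0.155556.
k=1: B_{2}/(2)! × [f^{(1)}(15) − f^{(1)}(5)] = 1/12 × (-0.000592593 − (-0.0160000)) = 0.00128395.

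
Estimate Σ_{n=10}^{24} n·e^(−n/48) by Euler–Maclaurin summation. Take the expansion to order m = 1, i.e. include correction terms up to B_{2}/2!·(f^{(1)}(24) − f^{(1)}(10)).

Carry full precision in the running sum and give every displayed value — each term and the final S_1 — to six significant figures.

S_1 ≈ 175.571

Integral: ∫_10^24 x·e^(−x/48) dx = 164.261.
Boundary: ½(f(10) + f(24)) = ½(8.11936 + 14.5567) = 11.3380.
Running total after boundary: 175.599.
k=1: B_{2}/(2)! × [f^{(1)}(24) − f^{(1)}(10)] = 1/12 × (0.303265 − 0.642783) = -0.0282931.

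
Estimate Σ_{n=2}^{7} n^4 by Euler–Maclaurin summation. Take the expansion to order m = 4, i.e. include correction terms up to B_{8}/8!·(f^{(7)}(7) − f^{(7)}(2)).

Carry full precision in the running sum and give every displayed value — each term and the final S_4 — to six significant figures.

Integral: ∫_2^7 x^4 dx = 3355.00.
½[f(2) + f(7)] = ½[16.0000 + 2401.00] = 1208.50.
Integral + boundary = 4563.50.
k=1: B_{2}/(2)! × [f^{(1)}(7) − f^{(1)}(2)] = 1/12 × (1372.00 − 32.0000) = 111.667.
Running total after k=1: 4675.17.
k=2: B_{4}/(4)! × [f^{(3)}(7) − f^{(3)}(2)] = −1/720 × (168.000 − 48.0000) = -0.166667.
Running total after k=2: 4675.00.
k=3: B_{6}/(6)! × [f^{(5)}(7) − f^{(5)}(2)] = 1/30240 × (0.00000 − 0.00000) = 0.00000.
Running total after k=3: 4675.00.
k=4: B_{8}/(8)! × [f^{(7)}(7) − f^{(7)}(2)] = −1/1209600 × (0.00000 − 0.00000) = 0.00000.

S_4 ≈ 4675.00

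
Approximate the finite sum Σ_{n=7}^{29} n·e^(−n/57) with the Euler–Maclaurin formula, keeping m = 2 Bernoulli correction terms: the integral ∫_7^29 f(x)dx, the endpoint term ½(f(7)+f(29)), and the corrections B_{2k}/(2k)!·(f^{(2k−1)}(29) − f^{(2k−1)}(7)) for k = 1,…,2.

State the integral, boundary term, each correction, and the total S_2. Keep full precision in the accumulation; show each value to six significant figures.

S_2 ≈ 290.943

The integral term ∫_7^29 x·e^(−x/57) dx = 279.170.
Endpoint term: (f(7) + f(29))/2 = (6.19104 + 17.4358)/2 = 11.8134.
So far: 290.983.
k=1: B_{2}/(2)! × [f^{(1)}(29) − f^{(1)}(7)] = 1/12 × (0.295343 − 0.775820) = -0.0400397.
After k=1: 290.943.
k=2: B_{4}/(4)! × [f^{(3)}(29) − f^{(3)}(7)] = −1/720 × (0.000461006 − 0.000783222) = 4.47522e-07.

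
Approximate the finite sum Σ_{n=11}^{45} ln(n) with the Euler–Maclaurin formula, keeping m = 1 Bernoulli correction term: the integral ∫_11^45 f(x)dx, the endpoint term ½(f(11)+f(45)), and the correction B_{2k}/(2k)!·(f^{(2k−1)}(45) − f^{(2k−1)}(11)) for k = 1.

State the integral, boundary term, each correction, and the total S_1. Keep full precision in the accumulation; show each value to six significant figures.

S_1 ≈ 114.020

The integral term ∫_11^45 ln(x) dx = 110.923.
½[f(11) + f(45)] = ½[2.39790 + 3.80666] = 3.10228.
So far: 114.025.
Correction k=1: B_{2}/2! · (f^{(1)}(45) − f^{(1)}(11)) = 1/12 · (0.0222222 − 0.0909091) = -0.00572391.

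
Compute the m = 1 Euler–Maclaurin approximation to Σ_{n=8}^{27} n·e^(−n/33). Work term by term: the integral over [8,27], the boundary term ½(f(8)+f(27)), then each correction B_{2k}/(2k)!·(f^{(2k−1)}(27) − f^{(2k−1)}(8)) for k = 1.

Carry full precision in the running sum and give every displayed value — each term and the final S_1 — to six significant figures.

S_1 ≈ 197.141

Integral: ∫_8^27 x·e^(−x/33) dx = 188.089.
Endpoint term: (f(8) + f(27))/2 = (6.27779 + 11.9133)/2 = 9.09554.
So far: 197.184.
Correction k=1: B_{2}/2! · (f^{(1)}(27) − f^{(1)}(8)) = 1/12 · (0.0802242 − 0.594487) = -0.0428553.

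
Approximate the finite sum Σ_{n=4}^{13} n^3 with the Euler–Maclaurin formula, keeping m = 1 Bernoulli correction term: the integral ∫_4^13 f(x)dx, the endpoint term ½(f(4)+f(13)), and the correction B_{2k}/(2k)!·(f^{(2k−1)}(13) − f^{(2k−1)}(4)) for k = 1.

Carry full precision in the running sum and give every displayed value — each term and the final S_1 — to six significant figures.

∫_4^13 x^3 dx evaluates to 7076.25.
Boundary: ½(f(4) + f(13)) = ½(64.0000 + 2197.00) = 1130.50.
Running total after boundary: 8206.75.
Order-1 term: 1/12 · (507.000 − 48.0000) = 38.2500.

S_1 ≈ 8245.00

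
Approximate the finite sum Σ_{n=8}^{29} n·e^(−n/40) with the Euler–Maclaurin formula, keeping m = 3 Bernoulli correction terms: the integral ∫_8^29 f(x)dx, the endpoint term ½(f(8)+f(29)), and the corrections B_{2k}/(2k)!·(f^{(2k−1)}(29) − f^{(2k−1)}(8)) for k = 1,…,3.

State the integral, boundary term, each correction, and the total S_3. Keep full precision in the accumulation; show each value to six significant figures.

S_3 ≈ 245.481

Integral: ∫_8^29 x·e^(−x/40) dx = 235.227.
Endpoint term: (f(8) + f(29))/2 = (6.54985 + 14.0454)/2 = 10.2976.
Integral + boundary = 245.525.
Order-1 term: 1/12 · (0.133189 − 0.654985) = -0.0434829.
After k=1: 245.481.
Order-2 term: −1/720 · (0.000688649 − 0.00143278) = 1.03351e-06.
After k=2: 245.481.
Order-3 term: 1/30240 · (8.08784e-07 − 1.53512e-06) = -2.40190e-11.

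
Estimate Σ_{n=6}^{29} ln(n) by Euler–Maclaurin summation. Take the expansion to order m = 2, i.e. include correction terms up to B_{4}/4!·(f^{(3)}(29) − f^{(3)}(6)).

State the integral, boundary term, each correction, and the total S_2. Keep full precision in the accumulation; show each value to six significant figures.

∫_6^29 ln(x) dx evaluates to 63.9010.
Boundary: ½(f(6) + f(29)) = ½(1.79176 + 3.36730) = 2.57953.
Integral + boundary = 66.4805.
Order-1 term: 1/12 · (0.0344828 − 0.166667) = -0.0110153.
After k=1: 66.4695.
Order-2 term: −1/720 · (8.20042e-05 − 0.00925926) = 1.27462e-05.

S_2 ≈ 66.4695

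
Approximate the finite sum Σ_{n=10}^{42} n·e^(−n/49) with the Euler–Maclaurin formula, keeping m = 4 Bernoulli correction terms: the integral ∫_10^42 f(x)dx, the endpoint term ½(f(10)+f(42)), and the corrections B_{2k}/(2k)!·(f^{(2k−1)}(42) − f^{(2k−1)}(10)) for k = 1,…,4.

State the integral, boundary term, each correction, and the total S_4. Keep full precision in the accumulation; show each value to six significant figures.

The integral term ∫_10^42 x·e^(−x/49) dx = 465.031.
Endpoint term: (f(10) + f(42))/2 = (8.15396 + 17.8237)/2 = 12.9888.
Running total after boundary: 478.020.
k=1: B_{2}/(2)! × [f^{(1)}(42) − f^{(1)}(10)] = 1/12 × (0.0606247 − 0.648988) = -0.0490303.
Partial sum through k=1: 477.971.
k=2: B_{4}/(4)! × [f^{(3)}(42) − f^{(3)}(10)] = −1/720 × (0.000378747 − 0.000949513) = 7.92731e-07.
Partial sum through k=2: 477.971.
k=3: B_{6}/(6)! × [f^{(5)}(42) − f^{(5)}(10)] = 1/30240 × (3.04974e-07 − 6.78353e-07) = -1.23472e-11.
Partial sum through k=3: 477.971.
k=4: B_{8}/(8)! × [f^{(7)}(42) − f^{(7)}(10)] = −1/1209600 × (1.88340e-10 − 4.00350e-10) = 1.75273e-16.

S_4 ≈ 477.971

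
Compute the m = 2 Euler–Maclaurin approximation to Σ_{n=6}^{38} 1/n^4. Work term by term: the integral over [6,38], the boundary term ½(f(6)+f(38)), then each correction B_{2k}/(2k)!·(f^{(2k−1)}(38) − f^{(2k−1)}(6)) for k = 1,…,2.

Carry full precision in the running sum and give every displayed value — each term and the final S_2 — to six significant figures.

S_2 ≈ 0.00196544

∫_6^38 1/x^4 dx evaluates to 0.00153714.
Boundary: ½(f(6) + f(38)) = ½(0.000771605 + 4.79585e-07) = 0.000386042.
Integral + boundary = 0.00192318.
Correction k=1: B_{2}/2! · (f^{(1)}(38) − f^{(1)}(6)) = 1/12 · (-5.04826e-08 − (-0.000514403)) = 4.28627e-05.
After k=1: 0.00196604.
Correction k=2: B_{4}/4! · (f^{(3)}(38) − f^{(3)}(6)) = −1/720 · (-1.04881e-09 − (-0.000428669)) = -5.95373e-07.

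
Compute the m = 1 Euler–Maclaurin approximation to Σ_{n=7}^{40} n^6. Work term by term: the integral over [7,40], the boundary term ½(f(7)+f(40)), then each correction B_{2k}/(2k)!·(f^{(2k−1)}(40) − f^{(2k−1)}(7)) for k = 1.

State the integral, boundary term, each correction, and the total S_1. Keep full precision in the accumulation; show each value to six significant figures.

Integral: ∫_7^40 x^6 dx = 2.34056e+10.
½[f(7) + f(40)] = ½[117649 + 4.09600e+09] = 2.04806e+09.
Integral + boundary = 2.54537e+10.
Order-1 term: 1/12 · (6.14400e+08 − 100842) = 5.11916e+07.

S_1 ≈ 2.55048e+10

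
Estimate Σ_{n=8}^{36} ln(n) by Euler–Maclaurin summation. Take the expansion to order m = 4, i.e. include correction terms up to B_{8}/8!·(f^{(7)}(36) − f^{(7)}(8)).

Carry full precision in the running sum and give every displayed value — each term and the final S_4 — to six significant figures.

Integral: ∫_8^36 ln(x) dx = 84.3711.
½[f(8) + f(36)] = ½[2.07944 + 3.58352] = 2.83148.
Integral + boundary = 87.2026.
k=1: B_{2}/(2)! × [f^{(1)}(36) − f^{(1)}(8)] = 1/12 × (0.0277778 − 0.125000) = -0.00810185.
Running total after k=1: 87.1945.
k=2: B_{4}/(4)! × [f^{(3)}(36) − f^{(3)}(8)] = −1/720 × (4.28669e-05 − 0.00390625) = 5.36581e-06.
Running total after k=2: 87.1945.
k=3: B_{6}/(6)! × [f^{(5)}(36) − f^{(5)}(8)] = 1/30240 × (3.96916e-07 − 0.000732422) = -2.42072e-08.
Running total after k=3: 87.1945.
k=4: B_{8}/(8)! × [f^{(7)}(36) − f^{(7)}(8)] = −1/1209600 × (9.18787e-09 − 0.000343323) = 2.83824e-10.

S_4 ≈ 87.1945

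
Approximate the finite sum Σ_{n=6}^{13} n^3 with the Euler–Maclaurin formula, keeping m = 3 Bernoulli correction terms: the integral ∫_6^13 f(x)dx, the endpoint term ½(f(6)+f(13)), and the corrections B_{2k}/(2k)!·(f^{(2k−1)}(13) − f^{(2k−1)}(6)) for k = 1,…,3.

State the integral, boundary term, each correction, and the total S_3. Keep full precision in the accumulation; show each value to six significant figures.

S_3 ≈ 8056.00

Integral: ∫_6^13 x^3 dx = 6816.25.
Boundary: ½(f(6) + f(13)) = ½(216.000 + 2197.00) = 1206.50.
Running total after boundary: 8022.75.
Correction k=1: B_{2}/2! · (f^{(1)}(13) − f^{(1)}(6)) = 1/12 · (507.000 − 108.000) = 33.2500.
Partial sum through k=1: 8056.00.
Correction k=2: B_{4}/4! · (f^{(3)}(13) − f^{(3)}(6)) = −1/720 · (6.00000 − 6.00000) = 0.00000.
Partial sum through k=2: 8056.00.
Correction k=3: B_{6}/6! · (f^{(5)}(13) − f^{(5)}(6)) = 1/30240 · (0.00000 − 0.00000) = 0.00000.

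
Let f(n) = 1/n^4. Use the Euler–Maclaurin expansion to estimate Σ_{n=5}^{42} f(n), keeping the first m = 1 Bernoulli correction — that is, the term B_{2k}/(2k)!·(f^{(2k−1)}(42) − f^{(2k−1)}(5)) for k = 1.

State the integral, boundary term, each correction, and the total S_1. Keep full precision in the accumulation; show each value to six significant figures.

∫_5^42 1/x^4 dx evaluates to 0.00266217.
Boundary: ½(f(5) + f(42)) = ½(0.00160000 + 3.21368e-07) = 0.000800161.
So far: 0.00346233.
Order-1 term: 1/12 · (-3.06065e-08 − (-0.00128000)) = 0.000106664.

S_1 ≈ 0.00356899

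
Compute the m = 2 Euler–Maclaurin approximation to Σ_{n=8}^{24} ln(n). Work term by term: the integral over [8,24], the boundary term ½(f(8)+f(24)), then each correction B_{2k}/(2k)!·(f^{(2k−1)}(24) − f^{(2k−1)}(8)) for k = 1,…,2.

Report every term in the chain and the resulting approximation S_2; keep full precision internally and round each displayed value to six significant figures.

S_2 ≈ 46.2596

∫_8^24 ln(x) dx evaluates to 43.6378.
Boundary: ½(f(8) + f(24)) = ½(2.07944 + 3.17805) = 2.62875.
Integral + boundary = 46.2665.
k=1: B_{2}/(2)! × [f^{(1)}(24) − f^{(1)}(8)] = 1/12 × (0.0416667 − 0.125000) = -0.00694444.
After k=1: 46.2596.
k=2: B_{4}/(4)! × [f^{(3)}(24) − f^{(3)}(8)] = −1/720 × (0.000144676 − 0.00390625) = 5.22441e-06.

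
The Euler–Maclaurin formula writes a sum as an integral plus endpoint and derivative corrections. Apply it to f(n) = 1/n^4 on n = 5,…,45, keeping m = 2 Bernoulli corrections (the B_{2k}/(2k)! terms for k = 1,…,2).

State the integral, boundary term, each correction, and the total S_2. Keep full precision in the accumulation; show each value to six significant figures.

S_2 ≈ 0.00356766

Integral: ∫_5^45 1/x^4 dx = 0.00266301.
½[f(5) + f(45)] = ½[0.00160000 + 2.43865e-07] = 0.000800122.
Running total after boundary: 0.00346313.
Correction k=1: B_{2}/2! · (f^{(1)}(45) − f^{(1)}(5)) = 1/12 · (-2.16769e-08 − (-0.00128000)) = 0.000106665.
Partial sum through k=1: 0.00356980.
Correction k=2: B_{4}/4! · (f^{(3)}(45) − f^{(3)}(5)) = −1/720 · (-3.21139e-10 − (-0.00153600)) = -2.13333e-06.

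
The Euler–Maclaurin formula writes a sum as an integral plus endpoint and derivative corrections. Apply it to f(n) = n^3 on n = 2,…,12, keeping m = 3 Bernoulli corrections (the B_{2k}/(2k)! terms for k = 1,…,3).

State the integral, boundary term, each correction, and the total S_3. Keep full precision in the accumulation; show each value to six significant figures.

S_3 ≈ 6083.00

The integral term ∫_2^12 x^3 dx = 5180.00.
Boundary: ½(f(2) + f(12)) = ½(8.00000 + 1728.00) = 868.000.
Integral + boundary = 6048.00.
Order-1 term: 1/12 · (432.000 − 12.0000) = 35.0000.
After k=1: 6083.00.
Order-2 term: −1/720 · (6.00000 − 6.00000) = 0.00000.
After k=2: 6083.00.
Order-3 term: 1/30240 · (0.00000 − 0.00000) = 0.00000.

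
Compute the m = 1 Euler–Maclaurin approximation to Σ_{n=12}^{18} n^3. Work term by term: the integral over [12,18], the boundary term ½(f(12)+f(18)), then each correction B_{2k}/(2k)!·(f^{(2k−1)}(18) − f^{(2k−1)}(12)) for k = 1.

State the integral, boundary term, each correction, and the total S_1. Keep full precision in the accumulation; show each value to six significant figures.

Integral: ∫_12^18 x^3 dx = 21060.0.
Boundary: ½(f(12) + f(18)) = ½(1728.00 + 5832.00) = 3780.00.
Running total after boundary: 24840.0.
k=1: B_{2}/(2)! × [f^{(1)}(18) − f^{(1)}(12)] = 1/12 × (972.000 − 432.000) = 45.0000.

S_1 ≈ 24885.0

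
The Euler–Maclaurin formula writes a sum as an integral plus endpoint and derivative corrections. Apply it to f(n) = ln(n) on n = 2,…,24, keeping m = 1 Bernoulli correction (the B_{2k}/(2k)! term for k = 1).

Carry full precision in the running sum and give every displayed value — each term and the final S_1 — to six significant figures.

∫_2^24 ln(x) dx evaluates to 52.8870.
Boundary: ½(f(2) + f(24)) = ½(0.693147 + 3.17805) = 1.93560.
So far: 54.8226.
k=1: B_{2}/(2)! × [f^{(1)}(24) − f^{(1)}(2)] = 1/12 × (0.0416667 − 0.500000) = -0.0381944.

S_1 ≈ 54.7844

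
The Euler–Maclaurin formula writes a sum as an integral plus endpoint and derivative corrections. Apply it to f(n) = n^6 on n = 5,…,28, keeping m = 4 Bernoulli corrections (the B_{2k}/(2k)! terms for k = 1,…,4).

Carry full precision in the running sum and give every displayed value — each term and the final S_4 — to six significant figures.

S_4 ≈ 2.17710e+09

The integral term ∫_5^28 x^6 dx = 1.92755e+09.
Boundary: ½(f(5) + f(28)) = ½(15625.0 + 4.81890e+08) = 2.40953e+08.
So far: 2.16850e+09.
Correction k=1: B_{2}/2! · (f^{(1)}(28) − f^{(1)}(5)) = 1/12 · (1.03262e+08 − 18750.0) = 8.60362e+06.
After k=1: 2.17711e+09.
Correction k=2: B_{4}/4! · (f^{(3)}(28) − f^{(3)}(5)) = −1/720 · (2.63424e+06 − 15000.0) = -3637.83.
After k=2: 2.17710e+09.
Correction k=3: B_{6}/6! · (f^{(5)}(28) − f^{(5)}(5)) = 1/30240 · (20160.0 − 3600.00) = 0.547619.
After k=3: 2.17710e+09.
Correction k=4: B_{8}/8! · (f^{(7)}(28) − f^{(7)}(5)) = −1/1209600 · (0.00000 − 0.00000) = 0.00000.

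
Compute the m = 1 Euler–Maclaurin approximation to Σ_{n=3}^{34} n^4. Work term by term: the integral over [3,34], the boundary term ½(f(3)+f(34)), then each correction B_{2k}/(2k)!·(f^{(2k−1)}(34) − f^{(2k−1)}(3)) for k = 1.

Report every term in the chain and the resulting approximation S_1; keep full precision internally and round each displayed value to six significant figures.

∫_3^34 x^4 dx evaluates to 9.08704e+06.
Endpoint term: (f(3) + f(34))/2 = (81.0000 + 1.33634e+06)/2 = 668208.
Running total after boundary: 9.75524e+06.
k=1: B_{2}/(2)! × [f^{(1)}(34) − f^{(1)}(3)] = 1/12 × (157216 − 108.000) = 13092.3.

S_1 ≈ 9.76834e+06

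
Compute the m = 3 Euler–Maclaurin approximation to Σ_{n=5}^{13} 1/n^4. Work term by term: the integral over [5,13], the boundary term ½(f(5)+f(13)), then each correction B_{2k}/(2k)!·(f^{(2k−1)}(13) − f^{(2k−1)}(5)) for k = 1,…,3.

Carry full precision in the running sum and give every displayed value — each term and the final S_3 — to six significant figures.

S_3 ≈ 0.00343620

The integral term ∫_5^13 1/x^4 dx = 0.00251494.
½[f(5) + f(13)] = ½[0.00160000 + 3.50128e-05] = 0.000817506.
So far: 0.00333245.
Correction k=1: B_{2}/2! · (f^{(1)}(13) − f^{(1)}(5)) = 1/12 · (-1.07732e-05 − (-0.00128000)) = 0.000105769.
Partial sum through k=1: 0.00343822.
Correction k=2: B_{4}/4! · (f^{(3)}(13) − f^{(3)}(5)) = −1/720 · (-1.91240e-06 − (-0.00153600)) = -2.13068e-06.
Partial sum through k=2: 0.00343609.
Correction k=3: B_{6}/6! · (f^{(5)}(13) − f^{(5)}(5)) = 1/30240 · (-6.33693e-07 − (-0.00344064)) = 1.13757e-07.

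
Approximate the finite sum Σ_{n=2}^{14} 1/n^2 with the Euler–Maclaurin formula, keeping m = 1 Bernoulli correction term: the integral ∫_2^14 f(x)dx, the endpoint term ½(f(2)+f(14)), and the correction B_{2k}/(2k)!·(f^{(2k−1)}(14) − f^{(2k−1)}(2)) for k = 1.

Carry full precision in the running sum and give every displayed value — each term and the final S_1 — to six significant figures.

S_1 ≈ 0.576895

Integral: ∫_2^14 1/x^2 dx = 0.428571.
Boundary: ½(f(2) + f(14)) = ½(0.250000 + 0.00510204) = 0.127551.
So far: 0.556122.
Order-1 term: 1/12 · (-0.000728863 − (-0.250000)) = 0.0207726.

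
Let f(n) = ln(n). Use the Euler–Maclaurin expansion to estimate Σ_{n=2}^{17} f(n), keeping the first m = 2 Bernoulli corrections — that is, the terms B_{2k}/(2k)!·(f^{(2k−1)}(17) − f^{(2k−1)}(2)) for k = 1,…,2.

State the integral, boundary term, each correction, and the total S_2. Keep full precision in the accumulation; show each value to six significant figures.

S_2 ≈ 33.5051

∫_2^17 ln(x) dx evaluates to 31.7783.
Endpoint term: (f(2) + f(17))/2 = (0.693147 + 2.83321)/2 = 1.76318.
Integral + boundary = 33.5415.
Correction k=1: B_{2}/2! · (f^{(1)}(17) − f^{(1)}(2)) = 1/12 · (0.0588235 − 0.500000) = -0.0367647.
After k=1: 33.5047.
Correction k=2: B_{4}/4! · (f^{(3)}(17) − f^{(3)}(2)) = −1/720 · (0.000407083 − 0.250000) = 0.000346657.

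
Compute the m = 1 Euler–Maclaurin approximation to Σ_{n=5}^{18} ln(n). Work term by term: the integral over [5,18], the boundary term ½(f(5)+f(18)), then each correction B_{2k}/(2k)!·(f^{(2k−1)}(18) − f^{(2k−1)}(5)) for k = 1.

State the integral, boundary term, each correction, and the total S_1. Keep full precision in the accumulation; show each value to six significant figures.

The integral term ∫_5^18 ln(x) dx = 30.9795.
½[f(5) + f(18)] = ½[1.60944 + 2.89037] = 2.24990.
So far: 33.2294.
Correction k=1: B_{2}/2! · (f^{(1)}(18) − f^{(1)}(5)) = 1/12 · (0.0555556 − 0.200000) = -0.0120370.

S_1 ≈ 33.2174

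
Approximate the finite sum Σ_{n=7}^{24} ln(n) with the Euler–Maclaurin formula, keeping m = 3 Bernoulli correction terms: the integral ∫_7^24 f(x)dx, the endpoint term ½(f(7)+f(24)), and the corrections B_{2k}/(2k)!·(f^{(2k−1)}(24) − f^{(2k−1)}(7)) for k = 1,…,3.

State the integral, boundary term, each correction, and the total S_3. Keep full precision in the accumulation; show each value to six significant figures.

The integral term ∫_7^24 ln(x) dx = 45.6519.
Endpoint term: (f(7) + f(24))/2 = (1.94591 + 3.17805)/2 = 2.56198.
Running total after boundary: 48.2139.
k=1: B_{2}/(2)! × [f^{(1)}(24) − f^{(1)}(7)] = 1/12 × (0.0416667 − 0.142857) = -0.00843254.
Running total after k=1: 48.2055.
k=2: B_{4}/(4)! × [f^{(3)}(24) − f^{(3)}(7)] = −1/720 × (0.000144676 − 0.00583090) = 7.89754e-06.
Running total after k=2: 48.2055.
k=3: B_{6}/(6)! × [f^{(5)}(24) − f^{(5)}(7)] = 1/30240 × (3.01408e-06 − 0.00142798) = -4.71218e-08.

S_3 ≈ 48.2055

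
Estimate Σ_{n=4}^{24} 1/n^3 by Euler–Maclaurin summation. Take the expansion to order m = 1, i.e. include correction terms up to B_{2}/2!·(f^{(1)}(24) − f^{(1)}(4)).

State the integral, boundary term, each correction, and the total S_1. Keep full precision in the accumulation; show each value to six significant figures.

The integral term ∫_4^24 1/x^3 dx = 0.0303819.
½[f(4) + f(24)] = ½[0.0156250 + 7.23380e-05] = 0.00784867.
So far: 0.0382306.
Correction k=1: B_{2}/2! · (f^{(1)}(24) − f^{(1)}(4)) = 1/12 · (-9.04225e-06 − (-0.0117188)) = 0.000975809.

S_1 ≈ 0.0392064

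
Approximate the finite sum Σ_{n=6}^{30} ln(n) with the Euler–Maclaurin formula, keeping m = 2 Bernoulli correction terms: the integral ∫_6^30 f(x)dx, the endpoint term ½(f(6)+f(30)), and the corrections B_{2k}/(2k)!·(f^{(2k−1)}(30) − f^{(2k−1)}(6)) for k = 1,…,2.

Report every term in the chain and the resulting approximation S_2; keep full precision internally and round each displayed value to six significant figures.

The integral term ∫_6^30 ln(x) dx = 67.2854.
½[f(6) + f(30)] = ½[1.79176 + 3.40120] = 2.59648.
Integral + boundary = 69.8818.
Correction k=1: B_{2}/2! · (f^{(1)}(30) − f^{(1)}(6)) = 1/12 · (0.0333333 − 0.166667) = -0.0111111.
Running total after k=1: 69.8707.
Correction k=2: B_{4}/4! · (f^{(3)}(30) − f^{(3)}(6)) = −1/720 · (7.40741e-05 − 0.00925926) = 1.27572e-05.

S_2 ≈ 69.8707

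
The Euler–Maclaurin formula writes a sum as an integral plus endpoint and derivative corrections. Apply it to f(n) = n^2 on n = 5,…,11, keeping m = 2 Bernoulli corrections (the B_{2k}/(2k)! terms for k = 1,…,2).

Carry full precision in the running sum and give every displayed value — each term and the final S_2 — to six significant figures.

S_2 ≈ 476.000

The integral term ∫_5^11 x^2 dx = 402.000.
Boundary: ½(f(5) + f(11)) = ½(25.0000 + 121.000) = 73.0000.
Running total after boundary: 475.000.
Order-1 term: 1/12 · (22.0000 − 10.0000) = 1.00000.
After k=1: 476.000.
Order-2 term: −1/720 · (0.00000 − 0.00000) = 0.00000.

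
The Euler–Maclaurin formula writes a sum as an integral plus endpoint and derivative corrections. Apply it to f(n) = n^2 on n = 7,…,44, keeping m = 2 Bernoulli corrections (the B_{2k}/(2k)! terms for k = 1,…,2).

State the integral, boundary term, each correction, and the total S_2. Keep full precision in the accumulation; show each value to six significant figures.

∫_7^44 x^2 dx evaluates to 28280.3.
Endpoint term: (f(7) + f(44))/2 = (49.0000 + 1936.00)/2 = 992.500.
So far: 29272.8.
k=1: B_{2}/(2)! × [f^{(1)}(44) − f^{(1)}(7)] = 1/12 × (88.0000 − 14.0000) = 6.16667.
After k=1: 29279.0.
k=2: B_{4}/(4)! × [f^{(3)}(44) − f^{(3)}(7)] = −1/720 × (0.00000 − 0.00000) = 0.00000.

S_2 ≈ 29279.0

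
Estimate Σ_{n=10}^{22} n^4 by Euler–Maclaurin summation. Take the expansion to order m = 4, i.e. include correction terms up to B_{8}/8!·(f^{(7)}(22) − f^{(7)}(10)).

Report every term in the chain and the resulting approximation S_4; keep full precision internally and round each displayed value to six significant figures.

∫_10^22 x^4 dx evaluates to 1.01073e+06.
½[f(10) + f(22)] = ½[10000.0 + 234256] = 122128.
So far: 1.13285e+06.
k=1: B_{2}/(2)! × [f^{(1)}(22) − f^{(1)}(10)] = 1/12 × (42592.0 − 4000.00) = 3216.00.
Partial sum through k=1: 1.13607e+06.
k=2: B_{4}/(4)! × [f^{(3)}(22) − f^{(3)}(10)] = −1/720 × (528.000 − 240.000) = -0.400000.
Partial sum through k=2: 1.13607e+06.
k=3: B_{6}/(6)! × [f^{(5)}(22) − f^{(5)}(10)] = 1/30240 × (0.00000 − 0.00000) = 0.00000.
Partial sum through k=3: 1.13607e+06.
k=4: B_{8}/(8)! × [f^{(7)}(22) − f^{(7)}(10)] = −1/1209600 × (0.00000 − 0.00000) = 0.00000.

S_4 ≈ 1.13607e+06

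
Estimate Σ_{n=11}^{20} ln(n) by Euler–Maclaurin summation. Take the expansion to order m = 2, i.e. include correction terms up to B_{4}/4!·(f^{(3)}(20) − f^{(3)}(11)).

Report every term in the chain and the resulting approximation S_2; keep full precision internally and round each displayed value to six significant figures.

Integral: ∫_11^20 ln(x) dx = 24.5378.
½[f(11) + f(20)] = ½[2.39790 + 2.99573] = 2.69681.
Running total after boundary: 27.2346.
Correction k=1: B_{2}/2! · (f^{(1)}(20) − f^{(1)}(11)) = 1/12 · (0.0500000 − 0.0909091) = -0.00340909.
After k=1: 27.2312.
Correction k=2: B_{4}/4! · (f^{(3)}(20) − f^{(3)}(11)) = −1/720 · (0.000250000 − 0.00150263) = 1.73976e-06.

S_2 ≈ 27.2312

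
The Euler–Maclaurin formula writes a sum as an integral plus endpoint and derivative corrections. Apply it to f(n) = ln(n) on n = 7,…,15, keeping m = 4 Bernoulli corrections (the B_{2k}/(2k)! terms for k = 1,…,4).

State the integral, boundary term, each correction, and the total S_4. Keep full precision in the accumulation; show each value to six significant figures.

∫_7^15 ln(x) dx evaluates to 18.9994.
Endpoint term: (f(7) + f(15))/2 = (1.94591 + 2.70805)/2 = 2.32698.
So far: 21.3264.
Order-1 term: 1/12 · (0.0666667 − 0.142857) = -0.00634921.
After k=1: 21.3200.
Order-2 term: −1/720 · (0.000592593 − 0.00583090) = 7.27543e-06.
After k=2: 21.3200.
Order-3 term: 1/30240 · (3.16049e-05 − 0.00142798) = -4.61763e-08.
After k=3: 21.3200.
Order-4 term: −1/1209600 · (4.21399e-06 − 0.000874271) = 7.19293e-10.

S_4 ≈ 21.3200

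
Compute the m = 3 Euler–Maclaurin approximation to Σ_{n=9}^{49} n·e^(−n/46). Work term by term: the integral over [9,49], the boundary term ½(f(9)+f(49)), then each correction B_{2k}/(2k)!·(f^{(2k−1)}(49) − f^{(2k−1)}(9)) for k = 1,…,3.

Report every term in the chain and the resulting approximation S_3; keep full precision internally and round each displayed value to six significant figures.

The integral term ∫_9^49 x·e^(−x/46) dx = 574.281.
Boundary: ½(f(9) + f(49)) = ½(7.40068 + 16.8880) = 12.1443.
So far: 586.426.
Order-1 term: 1/12 · (-0.0224774 − 0.661414) = -0.0569909.
After k=1: 586.369.
Order-2 term: −1/720 · (0.000315136 − 0.00108980) = 1.07592e-06.
After k=2: 586.369.
Order-3 term: 1/30240 · (3.02881e-07 − 8.82333e-07) = -1.91618e-11.

S_3 ≈ 586.369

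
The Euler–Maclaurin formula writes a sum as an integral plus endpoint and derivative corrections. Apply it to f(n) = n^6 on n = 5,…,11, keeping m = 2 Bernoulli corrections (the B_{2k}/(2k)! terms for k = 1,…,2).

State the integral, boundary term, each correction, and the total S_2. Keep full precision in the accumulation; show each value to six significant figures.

∫_5^11 x^6 dx evaluates to 2.77272e+06.
½[f(5) + f(11)] = ½[15625.0 + 1.77156e+06] = 893593.
Integral + boundary = 3.66631e+06.
Order-1 term: 1/12 · (966306 − 18750.0) = 78963.0.
After k=1: 3.74528e+06.
Order-2 term: −1/720 · (159720 − 15000.0) = -201.000.

S_2 ≈ 3.74508e+06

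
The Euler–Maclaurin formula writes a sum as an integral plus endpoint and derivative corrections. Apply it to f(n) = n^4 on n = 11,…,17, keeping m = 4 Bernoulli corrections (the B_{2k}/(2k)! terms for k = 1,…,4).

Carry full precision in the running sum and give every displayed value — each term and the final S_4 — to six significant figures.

The integral term ∫_11^17 x^4 dx = 251761.
Endpoint term: (f(11) + f(17))/2 = (14641.0 + 83521.0)/2 = 49081.0.
Integral + boundary = 300842.
Order-1 term: 1/12 · (19652.0 − 5324.00) = 1194.00.
After k=1: 302036.
Order-2 term: −1/720 · (408.000 − 264.000) = -0.200000.
After k=2: 302036.
Order-3 term: 1/30240 · (0.00000 − 0.00000) = 0.00000.
After k=3: 302036.
Order-4 term: −1/1209600 · (0.00000 − 0.00000) = 0.00000.

S_4 ≈ 302036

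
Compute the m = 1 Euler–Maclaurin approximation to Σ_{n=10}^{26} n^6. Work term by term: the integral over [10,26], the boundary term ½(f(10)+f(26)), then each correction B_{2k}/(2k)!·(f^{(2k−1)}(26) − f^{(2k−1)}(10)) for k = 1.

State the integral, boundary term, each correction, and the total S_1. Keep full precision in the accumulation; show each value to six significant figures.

S_1 ≈ 1.30682e+09

The integral term ∫_10^26 x^6 dx = 1.14597e+09.
Endpoint term: (f(10) + f(26))/2 = (1.00000e+06 + 3.08916e+08)/2 = 1.54958e+08.
Running total after boundary: 1.30093e+09.
k=1: B_{2}/(2)! × [f^{(1)}(26) − f^{(1)}(10)] = 1/12 × (7.12883e+07 − 600000) = 5.89069e+06.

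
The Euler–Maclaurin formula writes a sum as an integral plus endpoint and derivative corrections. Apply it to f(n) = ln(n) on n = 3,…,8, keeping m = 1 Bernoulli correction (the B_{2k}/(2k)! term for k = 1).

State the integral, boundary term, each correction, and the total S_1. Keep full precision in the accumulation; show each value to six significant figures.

S_1 ≈ 9.91136

∫_3^8 ln(x) dx evaluates to 8.33970.
Endpoint term: (f(3) + f(8))/2 = (1.09861 + 2.07944)/2 = 1.58903.
Running total after boundary: 9.92872.
k=1: B_{2}/(2)! × [f^{(1)}(8) − f^{(1)}(3)] = 1/12 × (0.125000 − 0.333333) = -0.0173611.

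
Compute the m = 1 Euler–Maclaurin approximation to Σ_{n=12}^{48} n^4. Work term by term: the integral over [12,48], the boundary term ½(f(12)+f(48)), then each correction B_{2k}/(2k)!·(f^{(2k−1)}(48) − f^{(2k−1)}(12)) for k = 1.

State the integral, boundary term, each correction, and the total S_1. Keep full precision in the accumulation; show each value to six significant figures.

The integral term ∫_12^48 x^4 dx = 5.09110e+07.
Endpoint term: (f(12) + f(48))/2 = (20736.0 + 5.30842e+06)/2 = 2.66458e+06.
So far: 5.35756e+07.
k=1: B_{2}/(2)! × [f^{(1)}(48) − f^{(1)}(12)] = 1/12 × (442368 − 6912.00) = 36288.0.

S_1 ≈ 5.36119e+07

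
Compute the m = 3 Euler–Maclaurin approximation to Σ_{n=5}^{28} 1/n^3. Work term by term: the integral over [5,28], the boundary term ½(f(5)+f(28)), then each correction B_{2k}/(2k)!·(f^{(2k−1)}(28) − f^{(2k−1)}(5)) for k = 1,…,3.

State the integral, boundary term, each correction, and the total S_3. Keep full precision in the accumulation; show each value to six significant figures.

S_3 ≈ 0.0237795

Integral: ∫_5^28 1/x^3 dx = 0.0193622.
½[f(5) + f(28)] = ½[0.00800000 + 4.55539e-05] = 0.00402278.
Integral + boundary = 0.0233850.
Order-1 term: 1/12 · (-4.88078e-06 − (-0.00480000)) = 0.000399593.
After k=1: 0.0237846.
Order-2 term: −1/720 · (-1.24510e-07 − (-0.00384000)) = -5.33316e-06.
After k=2: 0.0237793.
Order-3 term: 1/30240 · (-6.67016e-09 − (-0.00645120)) = 2.13333e-07.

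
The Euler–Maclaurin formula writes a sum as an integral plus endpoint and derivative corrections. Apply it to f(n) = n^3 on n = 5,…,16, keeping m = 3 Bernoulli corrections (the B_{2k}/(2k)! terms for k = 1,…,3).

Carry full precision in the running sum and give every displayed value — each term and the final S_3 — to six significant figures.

S_3 ≈ 18396.0

∫_5^16 x^3 dx evaluates to 16227.8.
½[f(5) + f(16)] = ½[125.000 + 4096.00] = 2110.50.
So far: 18338.2.
Correction k=1: B_{2}/2! · (f^{(1)}(16) − f^{(1)}(5)) = 1/12 · (768.000 − 75.0000) = 57.7500.
Running total after k=1: 18396.0.
Correction k=2: B_{4}/4! · (f^{(3)}(16) − f^{(3)}(5)) = −1/720 · (6.00000 − 6.00000) = 0.00000.
Running total after k=2: 18396.0.
Correction k=3: B_{6}/6! · (f^{(5)}(16) − f^{(5)}(5)) = 1/30240 · (0.00000 − 0.00000) = 0.00000.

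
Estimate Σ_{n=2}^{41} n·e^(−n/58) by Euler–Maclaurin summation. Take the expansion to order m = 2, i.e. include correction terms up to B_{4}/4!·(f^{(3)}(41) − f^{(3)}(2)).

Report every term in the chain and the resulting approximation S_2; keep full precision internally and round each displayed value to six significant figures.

Integral: ∫_2^41 x·e^(−x/58) dx = 530.250.
½[f(2) + f(41)] = ½[1.93221 + 20.2201] = 11.0761.
Running total after boundary: 541.326.
Order-1 term: 1/12 · (0.144551 − 0.932791) = -0.0656867.
Running total after k=1: 541.260.
Order-2 term: −1/720 · (0.000336176 − 0.000851665) = 7.15957e-07.

S_2 ≈ 541.260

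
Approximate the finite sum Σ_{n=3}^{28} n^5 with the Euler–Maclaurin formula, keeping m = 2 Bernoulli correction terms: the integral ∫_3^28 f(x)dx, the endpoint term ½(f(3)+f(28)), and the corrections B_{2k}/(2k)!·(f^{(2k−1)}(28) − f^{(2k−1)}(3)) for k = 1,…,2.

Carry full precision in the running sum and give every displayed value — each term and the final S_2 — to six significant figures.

S_2 ≈ 8.91762e+07

Integral: ∫_3^28 x^5 dx = 8.03149e+07.
Boundary: ½(f(3) + f(28)) = ½(243.000 + 1.72104e+07) = 8.60531e+06.
Running total after boundary: 8.89202e+07.
Correction k=1: B_{2}/2! · (f^{(1)}(28) − f^{(1)}(3)) = 1/12 · (3.07328e+06 − 405.000) = 256073.
Running total after k=1: 8.91763e+07.
Correction k=2: B_{4}/4! · (f^{(3)}(28) − f^{(3)}(3)) = −1/720 · (47040.0 − 540.000) = -64.5833.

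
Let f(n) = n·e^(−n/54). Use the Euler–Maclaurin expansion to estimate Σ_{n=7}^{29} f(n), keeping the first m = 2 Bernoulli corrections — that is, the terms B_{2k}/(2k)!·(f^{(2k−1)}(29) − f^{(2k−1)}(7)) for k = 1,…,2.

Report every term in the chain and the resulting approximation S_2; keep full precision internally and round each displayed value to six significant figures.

∫_7^29 x·e^(−x/54) dx evaluates to 273.890.
Boundary: ½(f(7) + f(29)) = ½(6.14894 + 16.9498) = 11.5494.
Running total after boundary: 285.439.
Order-1 term: 1/12 · (0.270591 − 0.764551) = -0.0411633.
Partial sum through k=1: 285.398.
Order-2 term: −1/720 · (0.000493672 − 0.000864675) = 5.15283e-07.

S_2 ≈ 285.398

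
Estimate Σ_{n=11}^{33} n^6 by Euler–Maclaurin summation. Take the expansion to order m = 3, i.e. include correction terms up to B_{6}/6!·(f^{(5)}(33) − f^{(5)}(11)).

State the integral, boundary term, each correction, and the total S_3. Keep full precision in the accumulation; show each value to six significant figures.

S_3 ≈ 6.75167e+09

Integral: ∫_11^33 x^6 dx = 6.08557e+09.
½[f(11) + f(33)] = ½[1.77156e+06 + 1.29147e+09] = 6.46620e+08.
Running total after boundary: 6.73218e+09.
Correction k=1: B_{2}/2! · (f^{(1)}(33) − f^{(1)}(11)) = 1/12 · (2.34812e+08 − 966306) = 1.94872e+07.
After k=1: 6.75167e+09.
Correction k=2: B_{4}/4! · (f^{(3)}(33) − f^{(3)}(11)) = −1/720 · (4.31244e+06 − 159720) = -5767.67.
After k=2: 6.75167e+09.
Correction k=3: B_{6}/6! · (f^{(5)}(33) − f^{(5)}(11)) = 1/30240 · (23760.0 − 7920.00) = 0.523810.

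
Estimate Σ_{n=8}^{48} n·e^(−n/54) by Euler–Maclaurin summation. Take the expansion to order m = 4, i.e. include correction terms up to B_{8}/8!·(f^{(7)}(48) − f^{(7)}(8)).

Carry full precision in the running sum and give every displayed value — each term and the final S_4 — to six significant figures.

The integral term ∫_8^48 x·e^(−x/54) dx = 622.585.
Endpoint term: (f(8) + f(48))/2 = (6.89843 + 19.7334)/2 = 13.3159.
Integral + boundary = 635.901.
Order-1 term: 1/12 · (0.0456791 − 0.734555) = -0.0574063.
Running total after k=1: 635.844.
Order-2 term: −1/720 · (0.000297635 − 0.000843334) = 7.57915e-07.
Running total after k=2: 635.844.
Order-3 term: 1/30240 · (1.98767e-07 − 4.92031e-07) = -9.69788e-12.
Running total after k=3: 635.844.
Order-4 term: −1/1209600 · (1.01325e-10 − 2.38290e-10) = 1.13231e-16.

S_4 ≈ 635.844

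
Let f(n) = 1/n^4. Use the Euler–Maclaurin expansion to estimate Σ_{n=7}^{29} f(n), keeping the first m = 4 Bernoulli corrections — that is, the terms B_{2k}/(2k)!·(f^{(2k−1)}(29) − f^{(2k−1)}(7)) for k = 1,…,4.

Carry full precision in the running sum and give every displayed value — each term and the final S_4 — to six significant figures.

∫_7^29 1/x^4 dx evaluates to 0.000958150.
Boundary: ½(f(7) + f(29)) = ½(0.000416493 + 1.41387e-06) = 0.000208953.
Integral + boundary = 0.00116710.
k=1: B_{2}/(2)! × [f^{(1)}(29) − f^{(1)}(7)] = 1/12 × (-1.95016e-07 − (-0.000237996)) = 1.98168e-05.
Partial sum through k=1: 0.00118692.
k=2: B_{4}/(4)! × [f^{(3)}(29) − f^{(3)}(7)] = −1/720 × (-6.95657e-09 − (-0.000145712)) = -2.02368e-07.
Partial sum through k=2: 0.00118672.
k=3: B_{6}/(6)! × [f^{(5)}(29) − f^{(5)}(7)] = 1/30240 × (-4.63220e-10 − (-0.000166528)) = 5.50686e-09.
Partial sum through k=3: 0.00118672.
k=4: B_{8}/(8)! × [f^{(7)}(29) − f^{(7)}(7)] = −1/1209600 × (-4.95717e-11 − (-0.000305868)) = -2.52867e-10.

S_4 ≈ 0.00118672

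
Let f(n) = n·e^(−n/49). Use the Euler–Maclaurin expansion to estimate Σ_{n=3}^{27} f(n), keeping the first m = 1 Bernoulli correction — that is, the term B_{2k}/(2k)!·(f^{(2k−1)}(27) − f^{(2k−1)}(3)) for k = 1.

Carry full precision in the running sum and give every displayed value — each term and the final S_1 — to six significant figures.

S_1 ≈ 259.449

The integral term ∫_3^27 x·e^(−x/49) dx = 250.310.
Boundary: ½(f(3) + f(27)) = ½(2.82184 + 15.5618) = 9.19180.
Running total after boundary: 259.502.
k=1: B_{2}/(2)! × [f^{(1)}(27) − f^{(1)}(3)] = 1/12 × (0.258774 − 0.883024) = -0.0520208.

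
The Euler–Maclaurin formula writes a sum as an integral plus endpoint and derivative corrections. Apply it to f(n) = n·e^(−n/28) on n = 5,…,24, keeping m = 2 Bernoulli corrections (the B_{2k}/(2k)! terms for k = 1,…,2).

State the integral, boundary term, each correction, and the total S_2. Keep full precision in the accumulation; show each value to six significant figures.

Integral: ∫_5^24 x·e^(−x/28) dx = 155.006.
Endpoint term: (f(5) + f(24))/2 = (4.18232 + 10.1849)/2 = 7.18363.
Integral + boundary = 162.190.
k=1: B_{2}/(2)! × [f^{(1)}(24) − f^{(1)}(5)] = 1/12 × (0.0606247 − 0.687096) = -0.0522059.
Running total after k=1: 162.138.
k=2: B_{4}/(4)! × [f^{(3)}(24) − f^{(3)}(5)] = −1/720 × (0.00115991 − 0.00301024) = 2.56989e-06.

S_2 ≈ 162.138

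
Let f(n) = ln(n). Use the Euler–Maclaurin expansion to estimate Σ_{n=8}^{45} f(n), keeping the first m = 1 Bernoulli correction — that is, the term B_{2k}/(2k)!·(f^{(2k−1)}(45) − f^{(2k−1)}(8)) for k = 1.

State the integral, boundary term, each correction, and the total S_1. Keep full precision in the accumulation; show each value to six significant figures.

S_1 ≈ 120.599

Integral: ∫_8^45 ln(x) dx = 117.664.
Endpoint term: (f(8) + f(45))/2 = (2.07944 + 3.80666)/2 = 2.94305.
Running total after boundary: 120.607.
Correction k=1: B_{2}/2! · (f^{(1)}(45) − f^{(1)}(8)) = 1/12 · (0.0222222 − 0.125000) = -0.00856481.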